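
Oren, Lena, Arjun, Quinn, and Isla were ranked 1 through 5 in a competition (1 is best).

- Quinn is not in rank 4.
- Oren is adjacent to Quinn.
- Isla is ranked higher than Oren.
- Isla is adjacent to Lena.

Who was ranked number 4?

With clue 1, Quinn is ruled out for rank 4.
With clues 1–3, Isla is ruled out for rank 4.
With clues 1–4, Arjun and Lena are ruled out for rank 4.
So rank 4 is Oren.

Oren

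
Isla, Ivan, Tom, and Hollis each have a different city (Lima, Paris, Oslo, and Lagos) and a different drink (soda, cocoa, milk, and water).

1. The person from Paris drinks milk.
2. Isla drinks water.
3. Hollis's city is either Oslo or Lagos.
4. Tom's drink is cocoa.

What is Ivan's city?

Paris

With clues 1–4, Lagos, Lima, and Oslo are impossible for Ivan's city.
That leaves Paris.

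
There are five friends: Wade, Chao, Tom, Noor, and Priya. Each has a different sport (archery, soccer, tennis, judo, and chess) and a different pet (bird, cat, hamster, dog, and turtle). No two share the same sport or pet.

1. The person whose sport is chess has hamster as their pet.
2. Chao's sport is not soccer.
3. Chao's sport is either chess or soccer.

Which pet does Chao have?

With clues 1–3, bird, cat, dog, and turtle are impossible for Chao's pet.
That leaves hamster.

hamster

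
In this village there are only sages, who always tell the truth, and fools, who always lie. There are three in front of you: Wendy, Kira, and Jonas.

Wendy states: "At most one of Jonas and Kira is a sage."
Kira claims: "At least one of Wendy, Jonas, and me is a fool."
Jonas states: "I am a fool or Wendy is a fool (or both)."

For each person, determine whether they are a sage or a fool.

Consider Wendy. Suppose Wendy is a sage.
Then whichever role Jonas has, Jonas's statement has the wrong truth value — contradiction.
So Wendy is a fool.
With that fixed, Kira's statement is true, so Kira is a sage.
With that fixed, Jonas's statement is true, so Jonas is a sage.

Wendy: fool, Kira: sage, Jonas: sage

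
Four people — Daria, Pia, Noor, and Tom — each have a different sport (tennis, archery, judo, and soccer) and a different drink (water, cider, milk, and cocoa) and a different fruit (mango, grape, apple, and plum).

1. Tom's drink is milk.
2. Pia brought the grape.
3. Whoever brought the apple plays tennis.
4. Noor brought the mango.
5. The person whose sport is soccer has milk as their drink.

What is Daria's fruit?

apple

With clues 1–2, grape is impossible for Daria's fruit.
With clues 1–4, mango is impossible for Daria's fruit.
With clues 1–5, plum is impossible for Daria's fruit.
That leaves apple.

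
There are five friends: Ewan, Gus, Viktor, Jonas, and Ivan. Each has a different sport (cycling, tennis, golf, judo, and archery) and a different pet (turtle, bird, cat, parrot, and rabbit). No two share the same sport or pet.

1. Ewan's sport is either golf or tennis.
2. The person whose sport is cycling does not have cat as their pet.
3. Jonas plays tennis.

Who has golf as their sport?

With clues 1–3, Gus, Ivan, Jonas, and Viktor are impossible for the one with sport golf.
That leaves Ewan.

Ewan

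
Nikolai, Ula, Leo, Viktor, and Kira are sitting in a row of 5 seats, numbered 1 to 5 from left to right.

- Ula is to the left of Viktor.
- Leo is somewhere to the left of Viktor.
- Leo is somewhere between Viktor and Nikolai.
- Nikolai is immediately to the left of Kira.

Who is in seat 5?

Viktor

With clue 1, Ula is ruled out for seat 5.
With clues 1–2, Leo is ruled out for seat 5.
With clues 1–3, Nikolai is ruled out for seat 5.
With clues 1–4, Kira is ruled out for seat 5.
So seat 5 is Viktor.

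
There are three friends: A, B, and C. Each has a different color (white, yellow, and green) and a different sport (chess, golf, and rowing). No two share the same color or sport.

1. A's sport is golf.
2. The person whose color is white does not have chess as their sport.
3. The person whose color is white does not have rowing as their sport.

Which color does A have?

With clues 1–3, green and yellow are impossible for A's color.
That leaves white.

white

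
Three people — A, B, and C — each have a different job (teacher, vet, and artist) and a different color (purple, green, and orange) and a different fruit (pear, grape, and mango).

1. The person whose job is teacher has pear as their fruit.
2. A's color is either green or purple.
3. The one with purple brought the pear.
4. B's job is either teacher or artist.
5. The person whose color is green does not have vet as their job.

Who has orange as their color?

With clues 1–2, A is impossible for the one with color orange.
With clues 1–5, B is impossible for the one with color orange.
That leaves C.

C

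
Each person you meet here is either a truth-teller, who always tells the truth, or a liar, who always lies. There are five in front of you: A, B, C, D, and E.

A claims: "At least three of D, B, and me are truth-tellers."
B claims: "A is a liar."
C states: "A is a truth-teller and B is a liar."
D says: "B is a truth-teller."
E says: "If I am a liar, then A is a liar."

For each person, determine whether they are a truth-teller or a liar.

A: liar, B: truth-teller, C: liar, D: truth-teller, E: truth-teller

Consider A. Suppose A is a truth-teller.
Then no assignment of the remaining roles makes every statement match its speaker's type — contradiction.
So A is a liar.
With that fixed, B's statement is true, so B is a truth-teller.
With that fixed, C's statement is false, so C is a liar.
With that fixed, D's statement is true, so D is a truth-teller.
With that fixed, E's statement is true, so E is a truth-teller.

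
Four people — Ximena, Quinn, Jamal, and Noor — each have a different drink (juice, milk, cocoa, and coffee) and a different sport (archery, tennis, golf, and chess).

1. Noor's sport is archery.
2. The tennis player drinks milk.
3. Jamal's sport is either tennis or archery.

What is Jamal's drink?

milk

With clues 1–3, cocoa, coffee, and juice are impossible for Jamal's drink.
That leaves milk.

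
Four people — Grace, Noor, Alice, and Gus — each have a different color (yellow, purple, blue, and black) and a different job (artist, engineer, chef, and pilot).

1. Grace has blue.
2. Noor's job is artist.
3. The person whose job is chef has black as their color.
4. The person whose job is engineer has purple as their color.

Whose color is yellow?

Clue 1 rules out Grace for the one with color yellow.
With clues 1–4, Alice and Gus are impossible for the one with color yellow.
That leaves Noor.

Noor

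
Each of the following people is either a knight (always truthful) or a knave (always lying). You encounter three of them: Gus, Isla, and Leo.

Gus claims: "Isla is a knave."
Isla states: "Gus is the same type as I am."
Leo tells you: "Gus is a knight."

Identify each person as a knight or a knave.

Gus: knight, Isla: knave, Leo: knight

Consider Gus. Suppose Gus is a knave.
Then whichever role Isla has, Isla's statement has the wrong truth value — contradiction.
So Gus is a knight.
With that fixed, Leo's statement is true, so Leo is a knight.
Consider Isla. Suppose Isla is a knight.
Then Gus's statement comes out false, contradicting Gus being a knight.
So Isla is a knave.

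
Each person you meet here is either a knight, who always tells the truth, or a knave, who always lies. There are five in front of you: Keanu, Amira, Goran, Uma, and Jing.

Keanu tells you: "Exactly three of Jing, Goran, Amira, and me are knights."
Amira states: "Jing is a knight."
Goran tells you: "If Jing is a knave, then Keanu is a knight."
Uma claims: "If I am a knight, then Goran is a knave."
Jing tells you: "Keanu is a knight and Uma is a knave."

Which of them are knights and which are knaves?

Consider Keanu. Suppose Keanu is a knight.
Then no assignment of the remaining roles makes every statement match its speaker's type — contradiction.
So Keanu is a knave.
With that fixed, Jing's statement is false, so Jing is a knave.
With that fixed, Amira's statement is false, so Amira is a knave.
With that fixed, Goran's statement is false, so Goran is a knave.
With that fixed, Uma's statement is true, so Uma is a knight.

Keanu: knave, Amira: knave, Goran: knave, Uma: knight, Jing: knave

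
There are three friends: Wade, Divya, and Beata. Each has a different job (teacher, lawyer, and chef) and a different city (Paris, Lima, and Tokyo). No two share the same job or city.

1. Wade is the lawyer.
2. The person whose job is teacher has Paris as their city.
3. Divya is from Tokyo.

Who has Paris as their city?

With clues 1–2, Wade is impossible for the one with city Paris.
With clues 1–3, Divya is impossible for the one with city Paris.
That leaves Beata.

Beata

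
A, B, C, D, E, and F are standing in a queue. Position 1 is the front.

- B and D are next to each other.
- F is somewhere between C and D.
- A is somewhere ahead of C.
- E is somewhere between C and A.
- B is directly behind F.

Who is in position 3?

With clues 1–4, E is ruled out for position 3.
With clues 1–5, A, B, D, and F are ruled out for position 3.
So position 3 is C.

C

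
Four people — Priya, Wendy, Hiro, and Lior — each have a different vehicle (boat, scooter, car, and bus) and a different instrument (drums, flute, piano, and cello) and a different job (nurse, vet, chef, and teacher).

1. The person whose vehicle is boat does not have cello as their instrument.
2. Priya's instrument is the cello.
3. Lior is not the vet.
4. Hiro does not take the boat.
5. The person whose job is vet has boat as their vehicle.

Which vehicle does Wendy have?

boat

With clues 1–5, bus, car, and scooter are impossible for Wendy's vehicle.
That leaves boat.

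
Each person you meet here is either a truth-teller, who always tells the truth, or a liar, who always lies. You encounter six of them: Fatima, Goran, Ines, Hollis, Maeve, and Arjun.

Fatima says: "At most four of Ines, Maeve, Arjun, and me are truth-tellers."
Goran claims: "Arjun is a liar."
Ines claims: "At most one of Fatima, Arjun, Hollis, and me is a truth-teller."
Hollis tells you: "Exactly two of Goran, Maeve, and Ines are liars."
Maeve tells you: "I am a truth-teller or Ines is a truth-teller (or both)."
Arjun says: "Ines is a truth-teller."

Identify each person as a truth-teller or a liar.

Fatima: truth-teller, Goran: truth-teller, Ines: liar, Hollis: truth-teller, Maeve: liar, Arjun: liar

Regardless of anyone's role, Fatima's statement is true, so Fatima is a truth-teller.
Consider Goran. Suppose Goran is a liar.
Then no assignment of the remaining roles makes every statement match its speaker's type — contradiction.
So Goran is a truth-teller.
Consider Ines. Suppose Ines is a truth-teller.
Then Ines's own statement would have to be true, but it can't be — contradiction.
So Ines is a liar.
With that fixed, Arjun's statement is false, so Arjun is a liar.
Consider Hollis. Suppose Hollis is a liar.
Then Ines's statement comes out true, contradicting Ines being a liar.
So Hollis is a truth-teller.
Consider Maeve. Suppose Maeve is a truth-teller.
Then Hollis's statement comes out false, contradicting Hollis being a truth-teller.
So Maeve is a liar.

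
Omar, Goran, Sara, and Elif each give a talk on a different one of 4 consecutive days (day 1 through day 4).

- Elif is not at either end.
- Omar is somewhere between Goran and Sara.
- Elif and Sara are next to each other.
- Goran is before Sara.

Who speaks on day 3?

Elif

With clues 1–2, Goran and Sara are ruled out for day 3.
With clues 1–4, Omar is ruled out for day 3.
So day 3 is Elif.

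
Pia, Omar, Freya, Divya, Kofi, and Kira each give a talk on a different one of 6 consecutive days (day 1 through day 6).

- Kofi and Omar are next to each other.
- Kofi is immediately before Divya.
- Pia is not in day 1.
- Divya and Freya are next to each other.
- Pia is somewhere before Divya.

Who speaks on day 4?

With clues 1–4, Kira, Omar, and Pia are ruled out for day 4.
With clues 1–5, Divya and Freya are ruled out for day 4.
So day 4 is Kofi.

Kofi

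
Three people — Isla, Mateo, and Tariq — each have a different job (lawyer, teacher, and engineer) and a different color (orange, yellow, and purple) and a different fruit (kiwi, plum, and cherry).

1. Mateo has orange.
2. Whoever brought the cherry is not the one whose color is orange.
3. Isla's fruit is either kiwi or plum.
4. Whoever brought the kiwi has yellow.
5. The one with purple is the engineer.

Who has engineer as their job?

With clues 1–5, Isla and Mateo are impossible for the one with job engineer.
That leaves Tariq.

Tariq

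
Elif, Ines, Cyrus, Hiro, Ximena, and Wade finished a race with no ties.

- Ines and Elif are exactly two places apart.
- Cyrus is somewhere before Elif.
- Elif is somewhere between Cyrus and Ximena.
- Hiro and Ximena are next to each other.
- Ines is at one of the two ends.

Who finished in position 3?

With clues 1–4, Hiro, Ines, and Ximena are ruled out for place 3.
With clues 1–5, Cyrus and Wade are ruled out for place 3.
So place 3 is Elif.

Elif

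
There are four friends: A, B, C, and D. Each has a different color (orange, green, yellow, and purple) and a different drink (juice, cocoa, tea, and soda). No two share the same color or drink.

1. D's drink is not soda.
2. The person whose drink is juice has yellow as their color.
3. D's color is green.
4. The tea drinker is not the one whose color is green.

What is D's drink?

cocoa

Clue 1 rules out soda for D's drink.
With clues 1–3, juice is impossible for D's drink.
With clues 1–4, tea is impossible for D's drink.
That leaves cocoa.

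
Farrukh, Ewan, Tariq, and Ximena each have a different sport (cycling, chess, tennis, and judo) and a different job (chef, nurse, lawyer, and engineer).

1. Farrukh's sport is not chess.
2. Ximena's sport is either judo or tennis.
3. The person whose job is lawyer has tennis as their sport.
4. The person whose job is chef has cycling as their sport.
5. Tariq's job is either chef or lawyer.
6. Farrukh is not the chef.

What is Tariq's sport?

With clues 1–5, chess and judo are impossible for Tariq's sport.
With clues 1–6, tennis is impossible for Tariq's sport.
That leaves cycling.

cycling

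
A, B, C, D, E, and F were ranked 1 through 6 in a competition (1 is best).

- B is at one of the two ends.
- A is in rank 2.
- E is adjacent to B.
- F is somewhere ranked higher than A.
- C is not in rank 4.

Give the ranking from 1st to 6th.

F, A, C, D, E, B

From clue 1: B is in {1,6}.
From clues 1–2: A → rank 2.
From clues 1–3: E → rank 5, B → rank 6.
From clues 1–4: F → rank 1.
From clues 1–5: C → rank 3, D → rank 4.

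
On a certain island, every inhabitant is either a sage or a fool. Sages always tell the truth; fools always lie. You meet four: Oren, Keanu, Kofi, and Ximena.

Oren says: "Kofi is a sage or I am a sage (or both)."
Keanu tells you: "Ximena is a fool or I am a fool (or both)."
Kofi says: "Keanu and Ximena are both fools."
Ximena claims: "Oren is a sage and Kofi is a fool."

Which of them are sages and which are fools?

Oren: fool, Keanu: sage, Kofi: fool, Ximena: fool

Consider Oren. Suppose Oren is a sage.
Then no assignment of the remaining roles makes every statement match its speaker's type — contradiction.
So Oren is a fool.
With that fixed, Ximena's statement is false, so Ximena is a fool.
With that fixed, Keanu's statement is true, so Keanu is a sage.
With that fixed, Kofi's statement is false, so Kofi is a fool.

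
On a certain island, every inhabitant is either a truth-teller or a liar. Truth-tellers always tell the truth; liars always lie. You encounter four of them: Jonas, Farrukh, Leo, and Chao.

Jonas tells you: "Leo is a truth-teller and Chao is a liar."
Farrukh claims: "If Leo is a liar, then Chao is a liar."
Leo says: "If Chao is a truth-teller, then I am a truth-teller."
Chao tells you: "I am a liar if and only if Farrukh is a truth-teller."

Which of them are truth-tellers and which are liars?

Consider Jonas. Suppose Jonas is a truth-teller.
Then no assignment of the remaining roles makes every statement match its speaker's type — contradiction.
So Jonas is a liar.
Consider Farrukh. Suppose Farrukh is a truth-teller.
Then whichever role Chao has, Chao's statement has the wrong truth value — contradiction.
So Farrukh is a liar.
Consider Leo. Suppose Leo is a truth-teller.
Then Farrukh's statement comes out true, contradicting Farrukh being a liar.
So Leo is a liar.
Consider Chao. Suppose Chao is a liar.
Then Farrukh's statement comes out true, contradicting Farrukh being a liar.
So Chao is a truth-teller.

Jonas: liar, Farrukh: liar, Leo: liar, Chao: truth-teller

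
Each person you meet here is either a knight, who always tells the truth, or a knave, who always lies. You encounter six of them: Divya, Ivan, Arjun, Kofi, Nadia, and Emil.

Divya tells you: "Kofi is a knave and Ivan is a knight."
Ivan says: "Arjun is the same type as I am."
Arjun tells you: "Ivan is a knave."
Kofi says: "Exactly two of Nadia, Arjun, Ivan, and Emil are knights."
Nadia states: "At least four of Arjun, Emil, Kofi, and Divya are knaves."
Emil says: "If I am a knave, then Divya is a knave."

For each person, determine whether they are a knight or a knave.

Divya: knave, Ivan: knave, Arjun: knight, Kofi: knight, Nadia: knave, Emil: knight

Consider Divya. Suppose Divya is a knight.
Then no assignment of the remaining roles makes every statement match its speaker's type — contradiction.
So Divya is a knave.
With that fixed, Emil's statement is true, so Emil is a knight.
With that fixed, Nadia's statement is false, so Nadia is a knave.
Consider Ivan. Suppose Ivan is a knight.
Then no assignment of the remaining roles makes every statement match its speaker's type — contradiction.
So Ivan is a knave.
With that fixed, Arjun's statement is true, so Arjun is a knight.
With that fixed, Kofi's statement is true, so Kofi is a knight.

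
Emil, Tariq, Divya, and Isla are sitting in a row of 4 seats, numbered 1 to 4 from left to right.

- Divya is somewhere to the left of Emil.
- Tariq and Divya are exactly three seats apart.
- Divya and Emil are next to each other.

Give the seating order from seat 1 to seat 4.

Divya, Emil, Isla, Tariq

From clue 1: Emil is in {2,3,4}.
From clues 1–2: Divya → seat 1, Tariq → seat 4.
From clues 1–3: Emil → seat 2, Isla → seat 3.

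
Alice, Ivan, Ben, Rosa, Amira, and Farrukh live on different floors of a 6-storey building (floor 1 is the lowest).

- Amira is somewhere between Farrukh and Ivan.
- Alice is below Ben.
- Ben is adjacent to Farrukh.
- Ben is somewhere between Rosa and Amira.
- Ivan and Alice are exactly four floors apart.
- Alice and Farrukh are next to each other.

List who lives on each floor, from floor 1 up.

From clue 1: Amira is in {2,3,4,5}.
From clues 1–3: Alice is in {1,2,3,4}.
From clues 1–4: Alice is in {1,2,3}.
From clues 1–5: Rosa → floor 1, Alice → floor 2, Amira → floor 5, Ivan → floor 6.
From clues 1–6: Farrukh → floor 3, Ben → floor 4.

Rosa, Alice, Farrukh, Ben, Amira, Ivan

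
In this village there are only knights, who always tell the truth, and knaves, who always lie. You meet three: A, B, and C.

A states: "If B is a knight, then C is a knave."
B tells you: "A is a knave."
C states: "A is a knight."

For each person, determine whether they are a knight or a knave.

Consider A. Suppose A is a knave.
Then no assignment of the remaining roles makes every statement match its speaker's type — contradiction.
So A is a knight.
With that fixed, B's statement is false, so B is a knave.
With that fixed, C's statement is true, so C is a knight.

A: knight, B: knave, C: knight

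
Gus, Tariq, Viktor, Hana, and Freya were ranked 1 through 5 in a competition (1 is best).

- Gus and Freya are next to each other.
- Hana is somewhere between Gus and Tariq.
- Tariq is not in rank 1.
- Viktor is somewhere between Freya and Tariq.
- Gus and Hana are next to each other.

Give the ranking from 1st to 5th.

Freya, Gus, Hana, Viktor, Tariq

From clues 1–2: Hana is in {2,3,4}.
From clues 1–3: Hana is in {3,4}.
From clues 1–4: Tariq → rank 5.
From clues 1–5: Freya → rank 1, Gus → rank 2, Hana → rank 3, Viktor → rank 4.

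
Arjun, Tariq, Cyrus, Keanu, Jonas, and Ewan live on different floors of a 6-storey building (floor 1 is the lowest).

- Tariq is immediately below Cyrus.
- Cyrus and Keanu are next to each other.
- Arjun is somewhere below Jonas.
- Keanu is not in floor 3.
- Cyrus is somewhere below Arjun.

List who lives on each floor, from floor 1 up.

From clue 1: Tariq is in {1,2,3,4,5}.
From clues 1–2: Tariq is in {1,2,3,4}.
From clues 1–3: Arjun is in {1,2,4,5}.
From clues 1–4: Arjun is in {1,2,5}.
From clues 1–5: Ewan → floor 1, Tariq → floor 2, Cyrus → floor 3, Keanu → floor 4, Arjun → floor 5, Jonas → floor 6.

Ewan, Tariq, Cyrus, Keanu, Arjun, Jonas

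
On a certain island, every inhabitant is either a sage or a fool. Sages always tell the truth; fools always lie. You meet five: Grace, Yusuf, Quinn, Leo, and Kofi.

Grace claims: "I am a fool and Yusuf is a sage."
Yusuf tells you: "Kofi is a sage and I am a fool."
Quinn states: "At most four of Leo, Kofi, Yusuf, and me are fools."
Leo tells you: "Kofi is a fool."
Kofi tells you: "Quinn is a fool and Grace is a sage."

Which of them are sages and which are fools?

Regardless of anyone's role, Quinn's statement is true, so Quinn is a sage.
With that fixed, Kofi's statement is false, so Kofi is a fool.
With that fixed, Yusuf's statement is false, so Yusuf is a fool.
With that fixed, Leo's statement is true, so Leo is a sage.
With that fixed, Grace's statement is false, so Grace is a fool.

Grace: fool, Yusuf: fool, Quinn: sage, Leo: sage, Kofi: fool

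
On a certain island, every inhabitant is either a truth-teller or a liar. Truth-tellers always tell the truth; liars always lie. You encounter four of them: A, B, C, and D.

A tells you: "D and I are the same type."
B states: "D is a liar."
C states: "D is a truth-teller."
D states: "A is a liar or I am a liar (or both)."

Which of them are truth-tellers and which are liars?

A: liar, B: liar, C: truth-teller, D: truth-teller

Consider A. Suppose A is a truth-teller.
Then whichever role D has, D's statement has the wrong truth value — contradiction.
So A is a liar.
With that fixed, D's statement is true, so D is a truth-teller.
With that fixed, B's statement is false, so B is a liar.
With that fixed, C's statement is true, so C is a truth-teller.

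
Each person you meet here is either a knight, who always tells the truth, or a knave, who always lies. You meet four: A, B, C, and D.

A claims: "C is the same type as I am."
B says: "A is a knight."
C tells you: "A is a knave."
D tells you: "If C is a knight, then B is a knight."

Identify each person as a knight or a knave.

Consider A. Suppose A is a knight.
Then no assignment of the remaining roles makes every statement match its speaker's type — contradiction.
So A is a knave.
With that fixed, B's statement is false, so B is a knave.
With that fixed, C's statement is true, so C is a knight.
With that fixed, D's statement is false, so D is a knave.

A: knave, B: knave, C: knight, D: knave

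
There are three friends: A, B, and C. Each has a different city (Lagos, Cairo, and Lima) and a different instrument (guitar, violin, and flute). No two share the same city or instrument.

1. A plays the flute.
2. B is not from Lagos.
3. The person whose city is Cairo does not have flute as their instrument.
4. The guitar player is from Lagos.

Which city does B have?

Cairo

With clues 1–2, Lagos is impossible for B's city.
With clues 1–4, Lima is impossible for B's city.
That leaves Cairo.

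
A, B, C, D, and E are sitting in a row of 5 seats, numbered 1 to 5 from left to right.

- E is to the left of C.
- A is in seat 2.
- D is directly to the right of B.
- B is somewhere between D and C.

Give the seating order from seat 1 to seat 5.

E, A, C, B, D

From clue 1: C is in {2,3,4,5}.
From clues 1–2: A → seat 2.
From clues 1–3: E → seat 1.
From clues 1–4: C → seat 3, B → seat 4, D → seat 5.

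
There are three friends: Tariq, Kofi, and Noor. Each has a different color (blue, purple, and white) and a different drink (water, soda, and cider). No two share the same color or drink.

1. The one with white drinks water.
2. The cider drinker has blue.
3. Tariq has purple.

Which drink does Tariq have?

soda

With clues 1–3, cider and water are impossible for Tariq's drink.
That leaves soda.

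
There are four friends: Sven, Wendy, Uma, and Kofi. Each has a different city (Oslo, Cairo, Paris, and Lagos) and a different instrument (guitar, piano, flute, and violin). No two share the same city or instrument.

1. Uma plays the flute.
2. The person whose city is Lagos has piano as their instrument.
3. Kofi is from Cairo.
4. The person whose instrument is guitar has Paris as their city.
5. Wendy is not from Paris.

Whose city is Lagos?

Wendy

With clues 1–2, Uma is impossible for the one with city Lagos.
With clues 1–3, Kofi is impossible for the one with city Lagos.
With clues 1–5, Sven is impossible for the one with city Lagos.
That leaves Wendy.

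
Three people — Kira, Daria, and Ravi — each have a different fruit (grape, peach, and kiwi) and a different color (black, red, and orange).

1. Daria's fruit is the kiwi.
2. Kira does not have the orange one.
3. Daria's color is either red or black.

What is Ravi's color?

orange

With clues 1–3, black and red are impossible for Ravi's color.
That leaves orange.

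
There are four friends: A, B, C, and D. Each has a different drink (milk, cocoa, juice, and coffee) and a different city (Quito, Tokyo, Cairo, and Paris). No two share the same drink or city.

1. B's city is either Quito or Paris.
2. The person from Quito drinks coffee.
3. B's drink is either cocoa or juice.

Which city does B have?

Paris

Clue 1 rules out Cairo and Tokyo for B's city.
With clues 1–3, Quito is impossible for B's city.
That leaves Paris.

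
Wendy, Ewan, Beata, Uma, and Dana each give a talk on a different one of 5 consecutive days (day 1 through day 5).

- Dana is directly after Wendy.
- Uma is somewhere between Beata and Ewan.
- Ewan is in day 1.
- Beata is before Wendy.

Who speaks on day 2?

Uma

With clues 1–2, Beata and Ewan are ruled out for day 2.
With clues 1–3, Dana is ruled out for day 2.
With clues 1–4, Wendy is ruled out for day 2.
So day 2 is Uma.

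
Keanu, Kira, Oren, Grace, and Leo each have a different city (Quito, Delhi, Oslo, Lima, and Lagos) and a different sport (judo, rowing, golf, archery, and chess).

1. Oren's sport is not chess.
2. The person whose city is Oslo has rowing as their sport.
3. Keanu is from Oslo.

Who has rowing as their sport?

Keanu

With clues 1–3, Grace, Kira, Leo, and Oren are impossible for the one with sport rowing.
That leaves Keanu.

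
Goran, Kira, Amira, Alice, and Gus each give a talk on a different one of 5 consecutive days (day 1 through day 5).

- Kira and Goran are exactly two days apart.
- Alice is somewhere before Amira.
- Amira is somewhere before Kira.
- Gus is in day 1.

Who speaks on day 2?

Alice

With clues 1–3, Kira is ruled out for day 2.
With clues 1–4, Amira, Goran, and Gus are ruled out for day 2.
So day 2 is Alice.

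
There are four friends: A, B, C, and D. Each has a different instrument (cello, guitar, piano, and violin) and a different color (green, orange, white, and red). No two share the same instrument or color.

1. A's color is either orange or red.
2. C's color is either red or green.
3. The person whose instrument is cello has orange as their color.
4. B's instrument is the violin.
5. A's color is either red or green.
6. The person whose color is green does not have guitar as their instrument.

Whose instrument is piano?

C

With clues 1–4, B is impossible for the one with instrument piano.
With clues 1–5, D is impossible for the one with instrument piano.
With clues 1–6, A is impossible for the one with instrument piano.
That leaves C.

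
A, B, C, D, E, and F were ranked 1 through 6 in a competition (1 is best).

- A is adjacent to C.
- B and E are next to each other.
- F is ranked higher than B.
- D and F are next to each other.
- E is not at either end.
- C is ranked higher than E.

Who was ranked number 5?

With clues 1–3, D and F are ruled out for rank 5.
With clues 1–5, B is ruled out for rank 5.
With clues 1–6, A and C are ruled out for rank 5.
So rank 5 is E.

E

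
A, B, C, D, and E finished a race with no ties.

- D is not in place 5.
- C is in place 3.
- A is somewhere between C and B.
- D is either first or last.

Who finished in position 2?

With clues 1–2, C is ruled out for place 2.
With clues 1–3, B is ruled out for place 2.
With clues 1–4, A and D are ruled out for place 2.
So place 2 is E.

E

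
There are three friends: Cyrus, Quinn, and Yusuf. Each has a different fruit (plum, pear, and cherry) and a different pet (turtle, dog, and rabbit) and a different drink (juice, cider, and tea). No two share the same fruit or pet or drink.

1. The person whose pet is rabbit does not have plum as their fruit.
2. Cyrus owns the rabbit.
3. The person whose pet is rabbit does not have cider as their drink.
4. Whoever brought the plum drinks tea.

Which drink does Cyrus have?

juice

With clues 1–3, cider is impossible for Cyrus's drink.
With clues 1–4, tea is impossible for Cyrus's drink.
That leaves juice.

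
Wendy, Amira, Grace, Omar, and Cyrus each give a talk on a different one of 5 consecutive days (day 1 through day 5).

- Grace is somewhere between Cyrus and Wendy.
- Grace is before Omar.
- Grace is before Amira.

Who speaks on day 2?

Grace

With clues 1–2, Omar is ruled out for day 2.
With clues 1–3, Amira, Cyrus, and Wendy are ruled out for day 2.
So day 2 is Grace.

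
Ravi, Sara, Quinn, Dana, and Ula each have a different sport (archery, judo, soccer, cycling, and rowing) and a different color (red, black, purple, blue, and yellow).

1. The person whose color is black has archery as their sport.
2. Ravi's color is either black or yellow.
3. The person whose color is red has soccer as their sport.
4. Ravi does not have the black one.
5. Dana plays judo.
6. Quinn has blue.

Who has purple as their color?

Dana

With clues 1–2, Ravi is impossible for the one with color purple.
With clues 1–6, Quinn, Sara, and Ula are impossible for the one with color purple.
That leaves Dana.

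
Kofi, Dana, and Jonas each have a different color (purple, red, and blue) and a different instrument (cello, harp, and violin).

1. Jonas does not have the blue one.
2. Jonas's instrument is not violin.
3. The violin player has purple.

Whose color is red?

Jonas

With clues 1–3, Dana and Kofi are impossible for the one with color red.
That leaves Jonas.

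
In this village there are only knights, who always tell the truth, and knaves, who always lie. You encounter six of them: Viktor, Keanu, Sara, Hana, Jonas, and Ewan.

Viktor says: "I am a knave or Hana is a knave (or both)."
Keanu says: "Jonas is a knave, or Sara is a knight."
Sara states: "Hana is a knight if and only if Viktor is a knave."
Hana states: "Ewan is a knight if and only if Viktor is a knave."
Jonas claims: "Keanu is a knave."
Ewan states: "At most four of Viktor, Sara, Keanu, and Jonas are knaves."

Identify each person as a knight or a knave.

Regardless of anyone's role, Ewan's statement is true, so Ewan is a knight.
Consider Viktor. Suppose Viktor is a knave.
Then Viktor's own statement would have to be false, but it can't be — contradiction.
So Viktor is a knight.
With that fixed, Hana's statement is false, so Hana is a knave.
With that fixed, Sara's statement is true, so Sara is a knight.
With that fixed, Keanu's statement is true, so Keanu is a knight.
With that fixed, Jonas's statement is false, so Jonas is a knave.

Viktor: knight, Keanu: knight, Sara: knight, Hana: knave, Jonas: knave, Ewan: knight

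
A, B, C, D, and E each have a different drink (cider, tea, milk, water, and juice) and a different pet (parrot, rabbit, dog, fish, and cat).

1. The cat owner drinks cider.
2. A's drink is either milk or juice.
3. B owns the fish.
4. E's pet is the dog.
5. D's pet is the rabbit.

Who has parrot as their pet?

With clues 1–3, B is impossible for the one with pet parrot.
With clues 1–4, E is impossible for the one with pet parrot.
With clues 1–5, C and D are impossible for the one with pet parrot.
That leaves A.

A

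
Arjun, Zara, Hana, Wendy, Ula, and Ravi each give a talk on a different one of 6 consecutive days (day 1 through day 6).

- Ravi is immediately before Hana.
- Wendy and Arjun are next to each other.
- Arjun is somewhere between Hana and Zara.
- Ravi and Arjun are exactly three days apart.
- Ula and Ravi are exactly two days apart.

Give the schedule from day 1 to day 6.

Ravi, Hana, Ula, Arjun, Wendy, Zara

From clue 1: Hana is in {2,3,4,5,6}.
From clues 1–3: Arjun is in {2,3,4,5}.
From clues 1–4: Arjun is in {2,4,5}.
From clues 1–5: Ravi → day 1, Hana → day 2, Ula → day 3, Arjun → day 4, Wendy → day 5, Zara → day 6.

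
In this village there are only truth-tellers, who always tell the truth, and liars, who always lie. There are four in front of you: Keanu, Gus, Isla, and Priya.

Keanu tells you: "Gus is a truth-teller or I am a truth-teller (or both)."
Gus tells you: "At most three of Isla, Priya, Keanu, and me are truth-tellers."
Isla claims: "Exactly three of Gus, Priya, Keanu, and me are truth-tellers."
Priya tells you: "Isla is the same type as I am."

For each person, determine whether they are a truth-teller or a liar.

Consider Keanu. Suppose Keanu is a liar.
Then no assignment of the remaining roles makes every statement match its speaker's type — contradiction.
So Keanu is a truth-teller.
Consider Gus. Suppose Gus is a liar.
Then Gus's own statement would have to be false, but it can't be — contradiction.
So Gus is a truth-teller.
Consider Isla. Suppose Isla is a liar.
Then whichever role Priya has, Priya's statement has the wrong truth value — contradiction.
So Isla is a truth-teller.
Consider Priya. Suppose Priya is a truth-teller.
Then Gus's statement comes out false, contradicting Gus being a truth-teller.
So Priya is a liar.

Keanu: truth-teller, Gus: truth-teller, Isla: truth-teller, Priya: liar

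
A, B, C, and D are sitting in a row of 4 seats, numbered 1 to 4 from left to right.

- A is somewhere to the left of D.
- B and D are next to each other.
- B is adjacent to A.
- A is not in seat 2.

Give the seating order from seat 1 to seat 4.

From clue 1: A is in {1,2,3}.
From clues 1–2: A is in {1,2}.
From clues 1–4: A → seat 1, B → seat 2, D → seat 3, C → seat 4.

A, B, D, C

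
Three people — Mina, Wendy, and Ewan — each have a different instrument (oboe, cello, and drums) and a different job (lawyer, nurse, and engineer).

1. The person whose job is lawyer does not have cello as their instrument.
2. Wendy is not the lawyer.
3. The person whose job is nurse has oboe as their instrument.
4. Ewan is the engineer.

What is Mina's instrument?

With clues 1–4, cello and oboe are impossible for Mina's instrument.
That leaves drums.

drums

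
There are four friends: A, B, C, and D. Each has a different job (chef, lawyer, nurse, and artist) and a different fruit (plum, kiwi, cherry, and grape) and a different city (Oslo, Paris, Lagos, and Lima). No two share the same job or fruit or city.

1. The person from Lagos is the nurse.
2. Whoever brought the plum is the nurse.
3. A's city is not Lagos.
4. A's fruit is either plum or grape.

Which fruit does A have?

With clues 1–3, plum is impossible for A's fruit.
With clues 1–4, cherry and kiwi are impossible for A's fruit.
That leaves grape.

grape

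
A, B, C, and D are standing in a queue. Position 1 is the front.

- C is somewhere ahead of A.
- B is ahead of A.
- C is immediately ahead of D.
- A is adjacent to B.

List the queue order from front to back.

C, D, B, A

From clue 1: A is in {2,3,4}.
From clues 1–2: A is in {3,4}.
From clues 1–3: A → position 4.
From clues 1–4: C → position 1, D → position 2, B → position 3.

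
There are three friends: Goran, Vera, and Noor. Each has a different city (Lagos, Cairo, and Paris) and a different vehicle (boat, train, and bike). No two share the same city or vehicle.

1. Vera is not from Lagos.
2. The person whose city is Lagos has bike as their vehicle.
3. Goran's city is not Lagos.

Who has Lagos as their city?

Noor

Clue 1 rules out Vera for the one with city Lagos.
With clues 1–3, Goran is impossible for the one with city Lagos.
That leaves Noor.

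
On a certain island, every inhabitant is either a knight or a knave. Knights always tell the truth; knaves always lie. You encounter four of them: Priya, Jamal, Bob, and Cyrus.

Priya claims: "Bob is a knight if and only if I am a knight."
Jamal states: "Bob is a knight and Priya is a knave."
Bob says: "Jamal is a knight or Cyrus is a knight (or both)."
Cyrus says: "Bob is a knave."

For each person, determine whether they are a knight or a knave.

Priya: knave, Jamal: knight, Bob: knight, Cyrus: knave

Consider Priya. Suppose Priya is a knight.
Then no assignment of the remaining roles makes every statement match its speaker's type — contradiction.
So Priya is a knave.
Consider Jamal. Suppose Jamal is a knave.
Then no assignment of the remaining roles makes every statement match its speaker's type — contradiction.
So Jamal is a knight.
With that fixed, Bob's statement is true, so Bob is a knight.
With that fixed, Cyrus's statement is false, so Cyrus is a knave.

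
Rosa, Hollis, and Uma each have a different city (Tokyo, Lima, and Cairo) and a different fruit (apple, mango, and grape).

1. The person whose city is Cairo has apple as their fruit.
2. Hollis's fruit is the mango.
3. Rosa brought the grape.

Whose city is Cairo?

With clues 1–2, Hollis is impossible for the one with city Cairo.
With clues 1–3, Rosa is impossible for the one with city Cairo.
That leaves Uma.

Uma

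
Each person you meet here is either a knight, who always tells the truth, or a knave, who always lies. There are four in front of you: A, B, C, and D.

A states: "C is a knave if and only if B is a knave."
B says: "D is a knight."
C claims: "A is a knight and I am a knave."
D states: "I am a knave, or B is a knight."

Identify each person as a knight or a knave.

Consider A. Suppose A is a knight.
Then whichever role C has, C's statement has the wrong truth value — contradiction.
So A is a knave.
With that fixed, C's statement is false, so C is a knave.
Consider B. Suppose B is a knave.
Then A's statement comes out true, contradicting A being a knave.
So B is a knight.
With that fixed, D's statement is true, so D is a knight.

A: knave, B: knight, C: knave, D: knight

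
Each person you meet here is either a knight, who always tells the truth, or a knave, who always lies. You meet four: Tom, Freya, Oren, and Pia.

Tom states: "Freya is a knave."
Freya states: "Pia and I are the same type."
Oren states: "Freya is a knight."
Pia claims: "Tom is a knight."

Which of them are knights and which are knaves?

Consider Tom. Suppose Tom is a knave.
Then no assignment of the remaining roles makes every statement match its speaker's type — contradiction.
So Tom is a knight.
With that fixed, Pia's statement is true, so Pia is a knight.
Consider Freya. Suppose Freya is a knight.
Then Tom's statement comes out false, contradicting Tom being a knight.
So Freya is a knave.
With that fixed, Oren's statement is false, so Oren is a knave.

Tom: knight, Freya: knave, Oren: knave, Pia: knight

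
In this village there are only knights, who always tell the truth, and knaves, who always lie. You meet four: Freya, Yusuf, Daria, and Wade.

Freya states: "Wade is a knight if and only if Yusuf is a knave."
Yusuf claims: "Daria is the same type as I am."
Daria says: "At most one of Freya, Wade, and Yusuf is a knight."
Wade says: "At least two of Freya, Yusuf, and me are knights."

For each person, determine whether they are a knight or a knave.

Consider Freya. Suppose Freya is a knight.
Then no assignment of the remaining roles makes every statement match its speaker's type — contradiction.
So Freya is a knave.
Consider Yusuf. Suppose Yusuf is a knight.
Then no assignment of the remaining roles makes every statement match its speaker's type — contradiction.
So Yusuf is a knave.
With that fixed, Daria's statement is true, so Daria is a knight.
With that fixed, Wade's statement is false, so Wade is a knave.

Freya: knave, Yusuf: knave, Daria: knight, Wade: knave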